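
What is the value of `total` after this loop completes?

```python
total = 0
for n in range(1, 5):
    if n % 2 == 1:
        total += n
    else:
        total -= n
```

Add odd, subtract even
`total` takes the values: 0 → 1 → -1 → 2 → -2

Answer: -2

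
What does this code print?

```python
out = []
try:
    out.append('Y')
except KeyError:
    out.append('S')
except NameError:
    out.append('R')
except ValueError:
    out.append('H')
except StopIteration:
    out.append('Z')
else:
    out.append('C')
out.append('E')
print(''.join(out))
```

Execution trace: 'Y' (try body, no exception) → 'C' (else) → 'E' (after the try/except). Output: YCE

Answer: YCE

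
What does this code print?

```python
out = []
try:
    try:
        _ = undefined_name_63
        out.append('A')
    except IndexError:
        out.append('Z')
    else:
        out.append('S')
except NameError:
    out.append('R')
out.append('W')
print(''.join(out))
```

Execution trace: 'R' (outer except NameError) → 'W' (after the try/except). Output: RW

Answer: RW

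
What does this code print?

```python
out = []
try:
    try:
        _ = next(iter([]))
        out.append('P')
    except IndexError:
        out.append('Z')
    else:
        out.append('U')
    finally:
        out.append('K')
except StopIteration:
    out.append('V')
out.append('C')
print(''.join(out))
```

Execution trace: 'K' (finally) → 'V' (outer except StopIteration) → 'C' (after the try/except). Output: KVC

Answer: KVC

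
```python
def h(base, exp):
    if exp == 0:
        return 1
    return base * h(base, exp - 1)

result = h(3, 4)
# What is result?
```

h(3, 4) = 3 * 3 * 3 * 3 = 81

Answer: 81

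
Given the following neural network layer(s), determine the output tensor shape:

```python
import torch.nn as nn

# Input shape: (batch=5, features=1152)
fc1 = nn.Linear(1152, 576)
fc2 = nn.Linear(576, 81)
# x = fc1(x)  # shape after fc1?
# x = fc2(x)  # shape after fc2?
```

Input: (5, 1152) -> after fc1: (5, 576) -> Output: (5, 81)

Answer: (5, 81)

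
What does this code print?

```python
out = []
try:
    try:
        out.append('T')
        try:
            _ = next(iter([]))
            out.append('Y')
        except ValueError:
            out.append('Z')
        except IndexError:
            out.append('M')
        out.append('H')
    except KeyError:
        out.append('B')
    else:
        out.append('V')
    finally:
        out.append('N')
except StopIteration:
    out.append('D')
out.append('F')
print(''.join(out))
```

Execution trace: 'T' (try body) → 'N' (finally) → 'D' (outer except StopIteration) → 'F' (after the try/except). Output: TNDF

Answer: TNDF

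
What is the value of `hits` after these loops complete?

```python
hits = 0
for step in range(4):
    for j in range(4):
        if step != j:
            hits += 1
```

4² - 4 (exclude diagonal)
`hits` takes the values: 0 → 1 → 2 → 3 → 4 → 5 → 6 → 7 → 8 → 9 → 10 → 11 → 12

Answer: 12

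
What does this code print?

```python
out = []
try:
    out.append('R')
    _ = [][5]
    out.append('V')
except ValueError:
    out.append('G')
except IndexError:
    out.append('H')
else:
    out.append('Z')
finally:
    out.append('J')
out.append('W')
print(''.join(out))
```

Execution trace: 'R' (try body) → 'H' (except IndexError) → 'J' (finally) → 'W' (after the try/except). Output: RHJW

Answer: RHJW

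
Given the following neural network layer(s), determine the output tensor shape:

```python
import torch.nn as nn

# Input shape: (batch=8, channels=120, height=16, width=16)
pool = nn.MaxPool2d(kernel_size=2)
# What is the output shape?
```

Input: (8, 120, 16, 16) -> Output: (8, 120, 8, 8)

Answer: (8, 120, 8, 8)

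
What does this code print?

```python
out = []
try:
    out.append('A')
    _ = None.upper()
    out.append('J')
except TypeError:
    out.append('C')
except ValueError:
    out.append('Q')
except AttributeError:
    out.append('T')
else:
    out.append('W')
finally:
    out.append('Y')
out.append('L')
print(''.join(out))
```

Execution trace: 'A' (try body) → 'T' (except AttributeError) → 'Y' (finally) → 'L' (after the try/except). Output: ATYL

Answer: ATYL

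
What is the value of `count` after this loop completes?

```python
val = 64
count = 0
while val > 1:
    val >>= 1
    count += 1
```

Count right shifts until 1
`count` takes the values: 0 → 1 → 2 → 3 → 4 → 5 → 6

Answer: 6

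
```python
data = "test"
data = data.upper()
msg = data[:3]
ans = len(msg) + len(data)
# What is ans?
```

Trace:
`data = "test"` → data = 'test'
`data = data.upper()` → data = 'TEST'
`msg = data[:3]` → msg = 'TES'
`ans = len(msg) + len(data)` → ans = 7
So ans = 7

Answer: 7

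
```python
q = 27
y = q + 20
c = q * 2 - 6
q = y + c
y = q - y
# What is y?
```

Trace:
`q = 27` → q = 27
`y = q + 20` → y = 47
`c = q * 2 - 6` → c = 48
`q = y + c` → q = 95
`y = q - y` → y = 48
So y = 48

Answer: 48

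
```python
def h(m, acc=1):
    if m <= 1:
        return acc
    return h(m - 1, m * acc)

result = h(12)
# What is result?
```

Accumulator trace (n, acc): (12, 1) -> (11, 12) -> (10, 132) -> (9, 1320) -> (8, 11880) -> (7, 95040) -> (6, 665280) -> (5, 3991680) -> (4, 19958400) -> (3, 79833600) -> (2, 239500800) -> (1, 479001600) -> return 479001600

Answer: 479001600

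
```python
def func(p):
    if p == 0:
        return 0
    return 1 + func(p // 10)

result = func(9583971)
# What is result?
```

Count of digits of 9583971: 7

Answer: 7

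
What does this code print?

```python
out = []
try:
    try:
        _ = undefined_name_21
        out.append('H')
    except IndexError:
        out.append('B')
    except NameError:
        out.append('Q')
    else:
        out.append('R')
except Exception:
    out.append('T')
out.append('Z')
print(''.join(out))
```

Execution trace: 'Q' (inner except NameError) → 'Z' (after the try/except). Output: QZ

Answer: QZ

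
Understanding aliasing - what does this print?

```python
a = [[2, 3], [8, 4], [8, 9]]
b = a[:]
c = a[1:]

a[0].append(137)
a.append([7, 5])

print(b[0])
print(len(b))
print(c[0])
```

Key concept: slice with nested mutation.
Step by step:
`a = [[2, 3], [8, 4], [8, 9]]` → a = [[2, 3], [8, 4], [8, 9]]
`b = a[:]` → b = [[2, 3], [8, 4], [8, 9]]
`c = a[1:]` → c = [[8, 4], [8, 9]]
`a[0].append(137)` → a = [[2, 3, 137], [8, 4], [8, 9]]; b = [[2, 3, 137], [8, 4], [8, 9]]
`a.append([7, 5])` → a = [[2, 3, 137], [8, 4], [8, 9], [7, 5]]
`print(b[0])` → prints [2, 3, 137]
`print(len(b))` → prints 3
`print(c[0])` → prints [8, 4]

Answer:
[2, 3, 137]
3
[8, 4]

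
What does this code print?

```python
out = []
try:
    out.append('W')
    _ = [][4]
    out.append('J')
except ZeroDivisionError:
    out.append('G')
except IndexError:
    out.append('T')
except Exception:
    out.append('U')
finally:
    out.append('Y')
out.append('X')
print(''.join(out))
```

Execution trace: 'W' (try body) → 'T' (except IndexError) → 'Y' (finally) → 'X' (after the try/except). Output: WTYX

Answer: WTYX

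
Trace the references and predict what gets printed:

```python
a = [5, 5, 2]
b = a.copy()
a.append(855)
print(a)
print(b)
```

Key concept: list.copy() creates independent copy.
Step by step:
`a = [5, 5, 2]` → a = [5, 5, 2]
`b = a.copy()` → b = [5, 5, 2]
`a.append(855)` → a = [5, 5, 2, 855]
`print(a)` → prints [5, 5, 2, 855]
`print(b)` → prints [5, 5, 2]

Answer:
[5, 5, 2, 855]
[5, 5, 2]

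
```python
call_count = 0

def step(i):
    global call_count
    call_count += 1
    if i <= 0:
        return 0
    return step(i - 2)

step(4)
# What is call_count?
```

Linear recursion stepping by 2: 3 calls from i=4 down to ≤0.

Answer: 3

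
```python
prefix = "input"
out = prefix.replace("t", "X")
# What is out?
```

Trace:
`prefix = "input"` → prefix = 'input'
`out = prefix.replace("t", "X")` → out = 'inpuX'
So out = 'inpuX'

Answer: 'inpuX'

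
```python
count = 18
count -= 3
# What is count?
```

Trace:
`count = 18` → count = 18
`count -= 3` → count = 15
So count = 15

Answer: 15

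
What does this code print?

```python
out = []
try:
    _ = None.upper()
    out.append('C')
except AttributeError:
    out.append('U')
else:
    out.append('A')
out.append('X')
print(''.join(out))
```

Execution trace: 'U' (except AttributeError) → 'X' (after the try/except). Output: UX

Answer: UX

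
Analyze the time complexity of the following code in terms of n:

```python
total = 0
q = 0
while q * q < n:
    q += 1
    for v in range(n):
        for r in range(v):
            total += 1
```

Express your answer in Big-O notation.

Each loop level contributes: √n × n × n. Multiplying the contributions gives O(n^2√n).

Answer: O(n^2√n)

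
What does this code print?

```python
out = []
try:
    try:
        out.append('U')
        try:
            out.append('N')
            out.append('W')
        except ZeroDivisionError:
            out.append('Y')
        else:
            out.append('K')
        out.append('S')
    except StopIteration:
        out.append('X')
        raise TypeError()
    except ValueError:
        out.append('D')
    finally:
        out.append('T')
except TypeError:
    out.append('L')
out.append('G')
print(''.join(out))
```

Execution trace: 'U' (try body) → 'N' (inner try body) → 'W' (inner try body, no exception) → 'K' (inner else) → 'S' (try body, no exception) → 'T' (finally) → 'G' (after the try/except). Output: UNWKSTG

Answer: UNWKSTG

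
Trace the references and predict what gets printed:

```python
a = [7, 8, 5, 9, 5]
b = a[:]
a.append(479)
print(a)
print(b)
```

Key concept: slice [:] creates copy.
Step by step:
`a = [7, 8, 5, 9, 5]` → a = [7, 8, 5, 9, 5]
`b = a[:]` → b = [7, 8, 5, 9, 5]
`a.append(479)` → a = [7, 8, 5, 9, 5, 479]
`print(a)` → prints [7, 8, 5, 9, 5, 479]
`print(b)` → prints [7, 8, 5, 9, 5]

Answer:
[7, 8, 5, 9, 5, 479]
[7, 8, 5, 9, 5]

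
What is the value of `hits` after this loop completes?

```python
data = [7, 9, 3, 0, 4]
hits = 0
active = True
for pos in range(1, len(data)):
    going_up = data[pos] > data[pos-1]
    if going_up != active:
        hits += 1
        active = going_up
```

Count direction changes in [7, 9, 3, 0, 4]
`hits` takes the values: 0 → 1 → 2

Answer: 2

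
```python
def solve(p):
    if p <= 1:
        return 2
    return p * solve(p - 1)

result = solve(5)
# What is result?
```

solve(5) = 5 * 4 * 3 * 2 * 2 = 240

Answer: 240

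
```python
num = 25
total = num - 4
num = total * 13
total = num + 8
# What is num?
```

Trace:
`num = 25` → num = 25
`total = num - 4` → total = 21
`num = total * 13` → num = 273
`total = num + 8` → total = 281
So num = 273

Answer: 273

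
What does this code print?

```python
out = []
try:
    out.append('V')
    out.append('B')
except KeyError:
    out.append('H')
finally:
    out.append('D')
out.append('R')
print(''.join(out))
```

Execution trace: 'V' (try body) → 'B' (try body, no exception) → 'D' (finally) → 'R' (after the try/except). Output: VBDR

Answer: VBDR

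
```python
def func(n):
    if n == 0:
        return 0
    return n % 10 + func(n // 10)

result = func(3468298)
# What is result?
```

Sum of digits of 3468298: 8 + 9 + 2 + 8 + 6 + 4 + 3 = 40

Answer: 40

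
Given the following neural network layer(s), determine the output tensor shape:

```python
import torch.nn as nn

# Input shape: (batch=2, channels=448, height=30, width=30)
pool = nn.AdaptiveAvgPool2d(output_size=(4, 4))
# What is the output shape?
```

Input: (2, 448, 30, 30) -> Output: (2, 448, 4, 4)

Answer: (2, 448, 4, 4)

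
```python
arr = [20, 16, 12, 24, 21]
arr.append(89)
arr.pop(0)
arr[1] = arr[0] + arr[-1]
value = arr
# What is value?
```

Trace:
`arr = [20, 16, 12, 24, 21]` → arr = [20, 16, 12, 24, 21]
`arr.append(89)` → arr = [20, 16, 12, 24, 21, 89]
`arr.pop(0)` → arr = [16, 12, 24, 21, 89]
`arr[1] = arr[0] + arr[-1]` → arr = [16, 105, 24, 21, 89]
`value = arr` → value = [16, 105, 24, 21, 89]
So value = [16, 105, 24, 21, 89]

Answer: [16, 105, 24, 21, 89]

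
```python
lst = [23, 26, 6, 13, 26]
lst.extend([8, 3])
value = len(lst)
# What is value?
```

Trace:
`lst = [23, 26, 6, 13, 26]` → lst = [23, 26, 6, 13, 26]
`lst.extend([8, 3])` → lst = [23, 26, 6, 13, 26, 8, 3]
`value = len(lst)` → value = 7
So value = 7

Answer: 7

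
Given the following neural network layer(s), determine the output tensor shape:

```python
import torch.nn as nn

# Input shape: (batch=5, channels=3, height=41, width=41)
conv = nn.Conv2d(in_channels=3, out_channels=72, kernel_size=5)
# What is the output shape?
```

Input: (5, 3, 41, 41) -> Output: (5, 72, 37, 37)

Answer: (5, 72, 37, 37)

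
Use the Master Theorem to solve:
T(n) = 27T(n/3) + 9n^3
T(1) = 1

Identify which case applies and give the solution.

a=27, b=3, f(n)=9n^3. log_3(27) = 3. Since c=3 = 3, Case 2 applies: T(n) = Θ(n^log_b(a) · log n) = O(n^3 log n).

Answer: O(n^3 log n) - Case 2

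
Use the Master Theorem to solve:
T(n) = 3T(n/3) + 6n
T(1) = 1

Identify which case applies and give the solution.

a=3, b=3, f(n)=6n. log_3(3) = 1. Since c=1 = 1, Case 2 applies: T(n) = Θ(n^log_b(a) · log n) = O(n log n).

Answer: O(n log n) - Case 2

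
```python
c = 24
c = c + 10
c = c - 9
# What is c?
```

Trace:
`c = 24` → c = 24
`c = c + 10` → c = 34
`c = c - 9` → c = 25
So c = 25

Answer: 25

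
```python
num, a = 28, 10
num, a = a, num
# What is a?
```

Trace:
`num, a = 28, 10` → num = 28; a = 10
`num, a = a, num` → num = 10; a = 28
So a = 28

Answer: 28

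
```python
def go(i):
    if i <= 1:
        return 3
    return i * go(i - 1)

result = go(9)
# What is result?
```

go(9) = 9 * 8 * 7 * 6 * 5 * 4 * 3 * 2 * 3 = 1088640

Answer: 1088640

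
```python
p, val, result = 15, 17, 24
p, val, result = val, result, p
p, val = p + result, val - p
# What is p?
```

Trace:
`p, val, result = 15, 17, 24` → p = 15; val = 17; result = 24
`p, val, result = val, result, p` → p = 17; val = 24; result = 15
`p, val = p + result, val - p` → p = 32; val = 7
So p = 32

Answer: 32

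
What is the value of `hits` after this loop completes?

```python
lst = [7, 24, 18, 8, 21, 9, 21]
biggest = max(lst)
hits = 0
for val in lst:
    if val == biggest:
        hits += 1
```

Count of max value 24 in [7, 24, 18, 8, 21, 9, 21]
`hits` takes the values: 0 → 1

Answer: 1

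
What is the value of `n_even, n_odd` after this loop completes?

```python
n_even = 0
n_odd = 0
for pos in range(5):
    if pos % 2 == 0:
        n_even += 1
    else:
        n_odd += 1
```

Count evens and odds in range(5)
`n_even, n_odd` takes the values: (0, 0) → (1, 0) → (1, 1) → (2, 1) → (2, 2) → (3, 2)

Answer: 3, 2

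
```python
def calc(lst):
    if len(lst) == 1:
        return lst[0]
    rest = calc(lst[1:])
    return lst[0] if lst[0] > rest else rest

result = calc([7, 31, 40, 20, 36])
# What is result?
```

Recursive max over [7, 31, 40, 20, 36] = 40

Answer: 40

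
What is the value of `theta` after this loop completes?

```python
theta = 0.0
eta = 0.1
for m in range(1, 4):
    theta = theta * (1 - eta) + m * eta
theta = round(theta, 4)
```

Moving average with lr=0.1
`theta` takes the values: 0.0 → 0.1 → 0.29 → 0.561

Answer: 0.561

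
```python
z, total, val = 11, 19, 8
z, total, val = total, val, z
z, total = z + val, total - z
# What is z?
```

Trace:
`z, total, val = 11, 19, 8` → z = 11; total = 19; val = 8
`z, total, val = total, val, z` → z = 19; total = 8; val = 11
`z, total = z + val, total - z` → z = 30; total = -11
So z = 30

Answer: 30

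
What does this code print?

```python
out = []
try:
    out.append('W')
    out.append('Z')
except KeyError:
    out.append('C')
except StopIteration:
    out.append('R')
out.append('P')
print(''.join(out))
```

Execution trace: 'W' (try body) → 'Z' (try body, no exception) → 'P' (after the try/except). Output: WZP

Answer: WZP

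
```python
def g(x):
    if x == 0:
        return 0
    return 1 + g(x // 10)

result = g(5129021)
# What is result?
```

Count of digits of 5129021: 7

Answer: 7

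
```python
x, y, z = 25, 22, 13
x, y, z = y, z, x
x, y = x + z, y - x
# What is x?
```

Trace:
`x, y, z = 25, 22, 13` → x = 25; y = 22; z = 13
`x, y, z = y, z, x` → x = 22; y = 13; z = 25
`x, y = x + z, y - x` → x = 47; y = -9
So x = 47

Answer: 47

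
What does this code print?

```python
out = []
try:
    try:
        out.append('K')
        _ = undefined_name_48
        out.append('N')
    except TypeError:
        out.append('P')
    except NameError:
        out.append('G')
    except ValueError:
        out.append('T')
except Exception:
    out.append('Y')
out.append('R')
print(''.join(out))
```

Execution trace: 'K' (inner try body) → 'G' (inner except NameError) → 'R' (after the try/except). Output: KGR

Answer: KGR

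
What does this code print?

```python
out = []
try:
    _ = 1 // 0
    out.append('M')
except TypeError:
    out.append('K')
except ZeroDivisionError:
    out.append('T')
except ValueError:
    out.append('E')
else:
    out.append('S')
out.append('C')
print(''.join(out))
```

Execution trace: 'T' (except ZeroDivisionError) → 'C' (after the try/except). Output: TC

Answer: TC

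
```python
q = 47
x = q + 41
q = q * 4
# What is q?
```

Trace:
`q = 47` → q = 47
`x = q + 41` → x = 88
`q = q * 4` → q = 188
So q = 188

Answer: 188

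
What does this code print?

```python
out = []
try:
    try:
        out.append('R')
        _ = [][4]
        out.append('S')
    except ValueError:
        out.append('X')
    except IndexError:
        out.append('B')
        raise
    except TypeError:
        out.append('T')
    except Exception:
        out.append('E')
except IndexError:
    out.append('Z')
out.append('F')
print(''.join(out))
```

Execution trace: 'R' (inner try body) → 'B' (inner except IndexError) → 'Z' (outer except IndexError) → 'F' (after the try/except). Output: RBZF

Answer: RBZF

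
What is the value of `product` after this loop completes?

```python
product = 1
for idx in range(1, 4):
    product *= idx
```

3! = 6
`product` takes the values: 1 → 2 → 6

Answer: 6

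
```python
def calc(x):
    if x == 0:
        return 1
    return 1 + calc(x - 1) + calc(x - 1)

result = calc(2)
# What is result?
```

calc(x) = 1 + 2·calc(x-1), calc(0)=1. Closed form: (1+1)·2^2 - 1 = 7.

Answer: 7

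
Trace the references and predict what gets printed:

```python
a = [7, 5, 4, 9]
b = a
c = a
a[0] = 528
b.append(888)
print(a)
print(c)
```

Key concept: multiple aliases.
Step by step:
`a = [7, 5, 4, 9]` → a = [7, 5, 4, 9]
`b = a` → b = [7, 5, 4, 9] (same object as a)
`c = a` → c = [7, 5, 4, 9] (same object as a, b)
`a[0] = 528` → a = [528, 5, 4, 9] (same object as b, c); b = [528, 5, 4, 9] (same object as a, c); c = [528, 5, 4, 9] (same object as a, b)
`b.append(888)` → a = [528, 5, 4, 9, 888] (same object as b, c); b = [528, 5, 4, 9, 888] (same object as a, c); c = [528, 5, 4, 9, 888] (same object as a, b)
`print(a)` → prints [528, 5, 4, 9, 888]
`print(c)` → prints [528, 5, 4, 9, 888]

Answer:
[528, 5, 4, 9, 888]
[528, 5, 4, 9, 888]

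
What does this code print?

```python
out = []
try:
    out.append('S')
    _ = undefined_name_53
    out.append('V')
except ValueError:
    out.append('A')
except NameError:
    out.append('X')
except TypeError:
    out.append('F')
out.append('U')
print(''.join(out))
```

Execution trace: 'S' (try body) → 'X' (except NameError) → 'U' (after the try/except). Output: SXU

Answer: SXU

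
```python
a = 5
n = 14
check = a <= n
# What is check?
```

Trace:
`a = 5` → a = 5
`n = 14` → n = 14
`check = a <= n` → check = True
So check = True

Answer: True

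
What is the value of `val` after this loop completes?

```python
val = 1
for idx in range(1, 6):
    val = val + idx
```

Start at 1, add 1 through 5
`val` takes the values: 1 → 2 → 4 → 7 → 11 → 16

Answer: 16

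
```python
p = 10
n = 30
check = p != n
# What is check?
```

Trace:
`p = 10` → p = 10
`n = 30` → n = 30
`check = p != n` → check = True
So check = True

Answer: True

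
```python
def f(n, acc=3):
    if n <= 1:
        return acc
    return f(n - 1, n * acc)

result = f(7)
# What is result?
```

Accumulator trace (n, acc): (7, 3) -> (6, 21) -> (5, 126) -> (4, 630) -> (3, 2520) -> (2, 7560) -> (1, 15120) -> return 15120

Answer: 15120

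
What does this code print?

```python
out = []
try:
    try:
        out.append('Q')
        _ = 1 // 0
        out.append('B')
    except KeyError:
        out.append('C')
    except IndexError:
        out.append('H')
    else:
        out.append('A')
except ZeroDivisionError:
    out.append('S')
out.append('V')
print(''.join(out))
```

Execution trace: 'Q' (try body) → 'S' (outer except ZeroDivisionError) → 'V' (after the try/except). Output: QSV

Answer: QSV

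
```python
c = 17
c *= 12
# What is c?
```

Trace:
`c = 17` → c = 17
`c *= 12` → c = 204
So c = 204

Answer: 204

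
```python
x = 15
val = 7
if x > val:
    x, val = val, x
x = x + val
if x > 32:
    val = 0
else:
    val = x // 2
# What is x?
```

Trace:
`x = 15` → x = 15
`val = 7` → val = 7
`if x > val: ...` → x > val is True → x = 7; val = 15
`x = x + val` → x = 22
`if x > 32: ...` → x > 32 is False, take else branch → val = 11
So x = 22

Answer: 22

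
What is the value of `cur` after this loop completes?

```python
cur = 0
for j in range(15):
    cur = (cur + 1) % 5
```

Increment mod 5, 15 times = 0
`cur` takes the values: 0 → 1 → 2 → 3 → 4 → 0 → 1 → 2 → 3 → 4 → 0 → 1 → 2 → 3 → 4 → 0

Answer: 0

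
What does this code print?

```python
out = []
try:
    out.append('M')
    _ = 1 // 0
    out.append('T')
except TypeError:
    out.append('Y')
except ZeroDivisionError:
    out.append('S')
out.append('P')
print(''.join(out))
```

Execution trace: 'M' (try body) → 'S' (except ZeroDivisionError) → 'P' (after the try/except). Output: MSP

Answer: MSP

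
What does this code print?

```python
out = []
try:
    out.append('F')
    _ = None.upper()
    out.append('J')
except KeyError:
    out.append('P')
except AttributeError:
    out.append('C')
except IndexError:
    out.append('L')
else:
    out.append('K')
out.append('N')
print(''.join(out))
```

Execution trace: 'F' (try body) → 'C' (except AttributeError) → 'N' (after the try/except). Output: FCN

Answer: FCN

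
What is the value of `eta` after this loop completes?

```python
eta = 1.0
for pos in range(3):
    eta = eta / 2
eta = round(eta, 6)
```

Halving LR 3 times: 1 / 2^3
`eta` takes the values: 1.0 → 0.5 → 0.25 → 0.125

Answer: 0.125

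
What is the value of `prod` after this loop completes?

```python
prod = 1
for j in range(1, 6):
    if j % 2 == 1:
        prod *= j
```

Product of odd numbers 1 to 5
`prod` takes the values: 1 → 3 → 15

Answer: 15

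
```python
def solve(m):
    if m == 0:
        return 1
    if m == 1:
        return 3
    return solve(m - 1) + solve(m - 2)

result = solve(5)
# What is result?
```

Build up from base cases: solve(0)=1, solve(1)=3, solve(2)=4, solve(3)=7, solve(4)=11, solve(5)=18

Answer: 18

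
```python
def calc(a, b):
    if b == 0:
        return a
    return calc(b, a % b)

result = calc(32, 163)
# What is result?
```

calc(32, 163) -> calc(163, 32) -> calc(32, 3) -> calc(3, 2) -> calc(2, 1) -> calc(1, 0) -> 1

Answer: 1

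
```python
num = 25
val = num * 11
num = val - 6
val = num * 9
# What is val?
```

Trace:
`num = 25` → num = 25
`val = num * 11` → val = 275
`num = val - 6` → num = 269
`val = num * 9` → val = 2421
So val = 2421

Answer: 2421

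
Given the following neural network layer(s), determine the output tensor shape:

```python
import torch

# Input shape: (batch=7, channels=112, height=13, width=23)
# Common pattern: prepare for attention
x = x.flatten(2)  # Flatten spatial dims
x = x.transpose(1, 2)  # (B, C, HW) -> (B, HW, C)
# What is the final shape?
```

Input: (7, 112, 13, 23) -> after flatten(2): (7, 112, 299) -> Output: (7, 299, 112)

Answer: (7, 299, 112)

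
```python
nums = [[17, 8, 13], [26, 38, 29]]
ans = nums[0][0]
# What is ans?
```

Trace:
`nums = [[17, 8, 13], [26, 38, 29]]` → nums = [[17, 8, 13], [26, 38, 29]]
`ans = nums[0][0]` → ans = 17
So ans = 17

Answer: 17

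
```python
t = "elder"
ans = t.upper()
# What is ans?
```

Trace:
`t = "elder"` → t = 'elder'
`ans = t.upper()` → ans = 'ELDER'
So ans = 'ELDER'

Answer: 'ELDER'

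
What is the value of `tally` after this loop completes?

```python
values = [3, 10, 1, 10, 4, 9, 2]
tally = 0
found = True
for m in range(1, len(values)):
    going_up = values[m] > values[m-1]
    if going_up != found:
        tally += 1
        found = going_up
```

Count direction changes in [3, 10, 1, 10, 4, 9, 2]
`tally` takes the values: 0 → 1 → 2 → 3 → 4 → 5

Answer: 5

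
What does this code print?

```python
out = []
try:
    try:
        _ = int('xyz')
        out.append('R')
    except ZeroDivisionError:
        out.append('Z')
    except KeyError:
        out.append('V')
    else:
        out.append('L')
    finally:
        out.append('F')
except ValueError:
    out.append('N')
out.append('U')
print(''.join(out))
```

Execution trace: 'F' (finally) → 'N' (outer except ValueError) → 'U' (after the try/except). Output: FNU

Answer: FNU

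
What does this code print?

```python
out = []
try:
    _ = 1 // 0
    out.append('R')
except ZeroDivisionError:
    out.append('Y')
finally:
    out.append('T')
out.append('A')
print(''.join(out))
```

Execution trace: 'Y' (except ZeroDivisionError) → 'T' (finally) → 'A' (after the try/except). Output: YTA

Answer: YTA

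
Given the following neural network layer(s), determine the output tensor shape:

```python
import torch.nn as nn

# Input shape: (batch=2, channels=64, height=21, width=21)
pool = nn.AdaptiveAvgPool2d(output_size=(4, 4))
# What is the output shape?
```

Input: (2, 64, 21, 21) -> Output: (2, 64, 4, 4)

Answer: (2, 64, 4, 4)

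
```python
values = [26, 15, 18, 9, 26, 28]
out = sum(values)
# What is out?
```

Trace:
`values = [26, 15, 18, 9, 26, 28]` → values = [26, 15, 18, 9, 26, 28]
`out = sum(values)` → out = 122
So out = 122

Answer: 122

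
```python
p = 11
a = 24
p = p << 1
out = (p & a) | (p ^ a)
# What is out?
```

Trace:
`p = 11` → p = 11
`a = 24` → a = 24
`p = p << 1` → p = 22
`out = (p & a) | (p ^ a)` → out = 30
So out = 30

Answer: 30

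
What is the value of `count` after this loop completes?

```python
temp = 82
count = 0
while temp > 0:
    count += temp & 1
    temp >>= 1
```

Count set bits in 82 (binary: 0b1010010)
`count` takes the values: 0 → 1 → 2 → 3

Answer: 3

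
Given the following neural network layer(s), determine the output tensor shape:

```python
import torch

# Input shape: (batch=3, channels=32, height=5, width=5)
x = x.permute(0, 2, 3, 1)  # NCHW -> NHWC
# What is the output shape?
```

Input: (3, 32, 5, 5) -> Output: (3, 5, 5, 32)

Answer: (3, 5, 5, 32)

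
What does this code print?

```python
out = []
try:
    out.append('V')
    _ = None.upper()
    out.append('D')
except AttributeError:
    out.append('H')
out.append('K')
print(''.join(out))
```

Execution trace: 'V' (try body) → 'H' (except AttributeError) → 'K' (after the try/except). Output: VHK

Answer: VHK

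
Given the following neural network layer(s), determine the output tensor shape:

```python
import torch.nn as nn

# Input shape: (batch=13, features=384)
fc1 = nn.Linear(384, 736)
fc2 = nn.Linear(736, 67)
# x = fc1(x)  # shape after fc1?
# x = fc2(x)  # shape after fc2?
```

Input: (13, 384) -> after fc1: (13, 736) -> Output: (13, 67)

Answer: (13, 67)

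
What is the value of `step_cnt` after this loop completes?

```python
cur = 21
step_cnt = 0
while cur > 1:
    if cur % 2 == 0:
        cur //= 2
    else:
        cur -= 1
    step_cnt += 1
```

Steps to reduce 21 to 1
`step_cnt` takes the values: 0 → 1 → 2 → 3 → 4 → 5 → 6

Answer: 6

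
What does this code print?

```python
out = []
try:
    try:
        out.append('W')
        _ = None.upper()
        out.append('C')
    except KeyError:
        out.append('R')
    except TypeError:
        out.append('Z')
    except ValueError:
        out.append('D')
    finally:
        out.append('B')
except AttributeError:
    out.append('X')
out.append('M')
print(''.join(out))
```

Execution trace: 'W' (inner try body) → 'B' (inner finally) → 'X' (outer except AttributeError) → 'M' (after the try/except). Output: WBXM

Answer: WBXM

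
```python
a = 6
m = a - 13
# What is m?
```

Trace:
`a = 6` → a = 6
`m = a - 13` → m = -7
So m = -7

Answer: -7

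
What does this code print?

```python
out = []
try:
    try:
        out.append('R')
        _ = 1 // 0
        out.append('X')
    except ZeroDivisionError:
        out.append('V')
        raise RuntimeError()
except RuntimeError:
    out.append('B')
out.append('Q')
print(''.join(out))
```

Execution trace: 'R' (inner try body) → 'V' (inner except ZeroDivisionError) → 'B' (outer except RuntimeError) → 'Q' (after the try/except). Output: RVBQ

Answer: RVBQ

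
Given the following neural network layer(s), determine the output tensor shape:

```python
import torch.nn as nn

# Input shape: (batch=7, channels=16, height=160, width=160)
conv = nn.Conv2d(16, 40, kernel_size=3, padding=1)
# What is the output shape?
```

Input: (7, 16, 160, 160) -> Output: (7, 40, 160, 160)

Answer: (7, 40, 160, 160)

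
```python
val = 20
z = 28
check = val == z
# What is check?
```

Trace:
`val = 20` → val = 20
`z = 28` → z = 28
`check = val == z` → check = False
So check = False

Answer: False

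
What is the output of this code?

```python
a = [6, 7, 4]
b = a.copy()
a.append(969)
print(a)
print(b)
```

Key concept: list.copy() creates independent copy.
Step by step:
`a = [6, 7, 4]` → a = [6, 7, 4]
`b = a.copy()` → b = [6, 7, 4]
`a.append(969)` → a = [6, 7, 4, 969]
`print(a)` → prints [6, 7, 4, 969]
`print(b)` → prints [6, 7, 4]

Answer:
[6, 7, 4, 969]
[6, 7, 4]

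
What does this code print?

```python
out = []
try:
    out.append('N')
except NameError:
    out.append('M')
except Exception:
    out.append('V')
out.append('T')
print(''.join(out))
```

Execution trace: 'N' (try body, no exception) → 'T' (after the try/except). Output: NT

Answer: NT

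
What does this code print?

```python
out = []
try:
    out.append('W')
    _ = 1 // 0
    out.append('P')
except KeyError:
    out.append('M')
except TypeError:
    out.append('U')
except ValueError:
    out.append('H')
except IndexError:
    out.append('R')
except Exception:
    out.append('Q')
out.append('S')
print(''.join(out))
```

Execution trace: 'W' (try body) → 'Q' (except Exception) → 'S' (after the try/except). Output: WQS

Answer: WQS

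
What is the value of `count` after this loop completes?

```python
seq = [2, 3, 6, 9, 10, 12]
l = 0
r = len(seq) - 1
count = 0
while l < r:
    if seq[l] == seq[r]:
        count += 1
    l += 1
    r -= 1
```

Count matching pairs from ends
`count` takes the values: 0

Answer: 0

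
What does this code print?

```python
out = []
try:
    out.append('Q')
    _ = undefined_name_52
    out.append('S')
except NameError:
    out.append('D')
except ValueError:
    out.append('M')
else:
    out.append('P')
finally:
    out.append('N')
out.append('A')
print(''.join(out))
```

Execution trace: 'Q' (try body) → 'D' (except NameError) → 'N' (finally) → 'A' (after the try/except). Output: QDNA

Answer: QDNA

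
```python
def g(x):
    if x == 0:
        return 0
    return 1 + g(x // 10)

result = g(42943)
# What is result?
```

Count of digits of 42943: 5

Answer: 5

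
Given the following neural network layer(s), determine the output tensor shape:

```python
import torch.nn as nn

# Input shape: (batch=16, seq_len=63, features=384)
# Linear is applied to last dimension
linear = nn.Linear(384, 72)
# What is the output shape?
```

Input: (16, 63, 384) -> Output: (16, 63, 72)

Answer: (16, 63, 72)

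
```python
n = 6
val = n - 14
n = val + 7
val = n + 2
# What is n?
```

Trace:
`n = 6` → n = 6
`val = n - 14` → val = -8
`n = val + 7` → n = -1
`val = n + 2` → val = 1
So n = -1

Answer: -1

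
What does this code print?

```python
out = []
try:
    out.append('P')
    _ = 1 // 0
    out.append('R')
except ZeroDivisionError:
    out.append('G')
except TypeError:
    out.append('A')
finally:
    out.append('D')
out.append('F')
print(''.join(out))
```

Execution trace: 'P' (try body) → 'G' (except ZeroDivisionError) → 'D' (finally) → 'F' (after the try/except). Output: PGDF

Answer: PGDF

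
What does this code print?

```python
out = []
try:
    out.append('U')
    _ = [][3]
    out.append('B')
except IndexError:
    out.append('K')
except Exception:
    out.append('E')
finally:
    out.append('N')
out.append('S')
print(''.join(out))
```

Execution trace: 'U' (try body) → 'K' (except IndexError) → 'N' (finally) → 'S' (after the try/except). Output: UKNS

Answer: UKNS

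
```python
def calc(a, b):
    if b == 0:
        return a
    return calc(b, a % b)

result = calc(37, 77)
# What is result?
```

calc(37, 77) -> calc(77, 37) -> calc(37, 3) -> calc(3, 1) -> calc(1, 0) -> 1

Answer: 1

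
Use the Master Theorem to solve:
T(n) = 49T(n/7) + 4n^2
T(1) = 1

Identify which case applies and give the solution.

a=49, b=7, f(n)=4n^2. log_7(49) = 2. Since c=2 = 2, Case 2 applies: T(n) = Θ(n^log_b(a) · log n) = O(n^2 log n).

Answer: O(n^2 log n) - Case 2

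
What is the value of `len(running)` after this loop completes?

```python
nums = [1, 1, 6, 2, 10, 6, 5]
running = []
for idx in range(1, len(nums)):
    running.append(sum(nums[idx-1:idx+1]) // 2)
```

Number of 2-element averages
`running` takes the values: [] → [1] → [1, 3] → [1, 3, 4] → [1, 3, 4, 6] → [1, 3, 4, 6, 8] → [1, 3, 4, 6, 8, 5]
So `len(running)` = 6

Answer: 6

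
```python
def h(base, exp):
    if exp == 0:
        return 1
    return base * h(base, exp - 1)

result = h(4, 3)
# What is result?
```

h(4, 3) = 4 * 4 * 4 = 64

Answer: 64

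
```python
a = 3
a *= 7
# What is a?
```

Trace:
`a = 3` → a = 3
`a *= 7` → a = 21
So a = 21

Answer: 21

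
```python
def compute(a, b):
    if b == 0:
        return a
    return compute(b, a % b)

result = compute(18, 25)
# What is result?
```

compute(18, 25) -> compute(25, 18) -> compute(18, 7) -> compute(7, 4) -> compute(4, 3) -> compute(3, 1) -> compute(1, 0) -> 1

Answer: 1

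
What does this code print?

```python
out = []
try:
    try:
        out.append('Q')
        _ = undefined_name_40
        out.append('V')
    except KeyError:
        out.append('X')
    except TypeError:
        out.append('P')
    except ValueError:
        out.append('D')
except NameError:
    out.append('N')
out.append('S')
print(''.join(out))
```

Execution trace: 'Q' (try body) → 'N' (outer except NameError) → 'S' (after the try/except). Output: QNS

Answer: QNS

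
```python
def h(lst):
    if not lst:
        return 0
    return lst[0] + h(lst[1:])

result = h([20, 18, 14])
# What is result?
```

20 + 18 + 14 + 0 = 52

Answer: 52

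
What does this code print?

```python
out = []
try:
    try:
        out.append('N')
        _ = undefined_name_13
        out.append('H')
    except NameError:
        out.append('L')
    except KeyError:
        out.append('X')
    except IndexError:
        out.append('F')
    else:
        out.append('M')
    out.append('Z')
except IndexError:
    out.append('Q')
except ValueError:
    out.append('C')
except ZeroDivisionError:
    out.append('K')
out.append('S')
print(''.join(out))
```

Execution trace: 'N' (inner try body) → 'L' (inner except NameError) → 'Z' (try body, no exception) → 'S' (after the try/except). Output: NLZS

Answer: NLZS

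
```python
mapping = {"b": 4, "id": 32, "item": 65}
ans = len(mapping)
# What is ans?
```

Trace:
`mapping = {"b": 4, "id": 32, "item": 65}` → mapping = {'b': 4, 'id': 32, 'item': 65}
`ans = len(mapping)` → ans = 3
So ans = 3

Answer: 3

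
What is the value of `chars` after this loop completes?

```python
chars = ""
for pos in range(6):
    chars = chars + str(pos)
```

Concatenate digits 0 to 5
`chars` takes the values: "" → "0" → "01" → "012" → "0123" → "01234" → "012345"

Answer: "012345"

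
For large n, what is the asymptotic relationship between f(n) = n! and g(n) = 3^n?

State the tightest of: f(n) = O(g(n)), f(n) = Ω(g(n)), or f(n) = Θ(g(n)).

n! vs 3^n: f(n) = Ω(g(n)) but not O(g(n)) — n! grows strictly faster than 3^n.

Answer: f(n) = Ω(g(n)) but not O(g(n)) — n! grows strictly faster than 3^n.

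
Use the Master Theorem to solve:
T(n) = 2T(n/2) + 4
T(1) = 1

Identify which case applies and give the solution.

a=2, b=2, f(n)=4. log_2(2) = 1. Since c=0 < 1, Case 1 applies: T(n) = Θ(n^log_b(a)) = O(n).

Answer: O(n) - Case 1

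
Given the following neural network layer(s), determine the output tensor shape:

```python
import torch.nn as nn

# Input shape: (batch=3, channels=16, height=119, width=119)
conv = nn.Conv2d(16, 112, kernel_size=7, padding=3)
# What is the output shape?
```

Input: (3, 16, 119, 119) -> Output: (3, 112, 119, 119)

Answer: (3, 112, 119, 119)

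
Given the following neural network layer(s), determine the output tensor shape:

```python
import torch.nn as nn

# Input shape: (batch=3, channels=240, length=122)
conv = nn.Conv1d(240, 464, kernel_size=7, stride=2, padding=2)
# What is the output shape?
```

Input: (3, 240, 122) -> Output: (3, 464, 60)

Answer: (3, 464, 60)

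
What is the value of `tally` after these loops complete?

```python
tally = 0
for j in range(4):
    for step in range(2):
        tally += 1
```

4 * 2 = 8
`tally` takes the values: 0 → 1 → 2 → 3 → 4 → 5 → 6 → 7 → 8

Answer: 8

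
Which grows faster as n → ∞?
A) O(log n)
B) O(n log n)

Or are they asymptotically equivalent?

O(log n) vs O(n log n): Higher order terms dominate.

Answer: B) O(n log n) grows faster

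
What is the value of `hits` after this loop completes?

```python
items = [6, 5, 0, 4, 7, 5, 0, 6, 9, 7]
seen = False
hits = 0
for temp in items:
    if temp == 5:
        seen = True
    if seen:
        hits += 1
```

Count elements after first 5 in [6, 5, 0, 4, 7, 5, 0, 6, 9, 7]
`hits` takes the values: 0 → 1 → 2 → 3 → 4 → 5 → 6 → 7 → 8 → 9

Answer: 9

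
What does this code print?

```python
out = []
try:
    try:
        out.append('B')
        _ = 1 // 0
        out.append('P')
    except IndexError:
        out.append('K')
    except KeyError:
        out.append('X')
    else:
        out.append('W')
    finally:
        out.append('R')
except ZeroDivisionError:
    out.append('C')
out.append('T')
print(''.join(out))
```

Execution trace: 'B' (try body) → 'R' (finally) → 'C' (outer except ZeroDivisionError) → 'T' (after the try/except). Output: BRCT

Answer: BRCT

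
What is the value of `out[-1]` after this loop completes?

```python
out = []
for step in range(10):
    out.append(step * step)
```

Last element of squares 0 to 9
`out` takes the values: [] → [0] → [0, 1] → [0, 1, 4] → [0, 1, 4, 9] → [0, 1, 4, 9, 16] → [0, 1, 4, 9, 16, 25] → [0, 1, 4, 9, 16, 25, 36] → [0, 1, 4, 9, 16, 25, 36, 49] → [0, 1, 4, 9, 16, 25, 36, 49, 64] → [0, 1, 4, 9, 16, 25, 36, 49, 64, 81]
So `out[-1]` = 81

Answer: 81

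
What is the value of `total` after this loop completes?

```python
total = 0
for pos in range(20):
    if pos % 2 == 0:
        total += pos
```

Sum of even numbers 0 to 19
`total` takes the values: 0 → 2 → 6 → 12 → 20 → 30 → 42 → 56 → 72 → 90

Answer: 90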